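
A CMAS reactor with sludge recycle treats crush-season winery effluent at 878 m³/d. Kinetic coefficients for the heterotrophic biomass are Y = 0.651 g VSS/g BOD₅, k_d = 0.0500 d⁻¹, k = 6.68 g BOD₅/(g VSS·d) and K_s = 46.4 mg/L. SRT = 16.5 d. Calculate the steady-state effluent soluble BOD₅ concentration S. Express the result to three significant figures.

For a completely mixed reactor with recycle the Lawrence–McCarty relation gives S = K_s·(1 + k_d·θ_c) / [θ_c·(Y·k − k_d) − 1] = 46.4 × (1 + 0.0500 × 16.5) / [16.5 × (0.651 × 6.68 − 0.0500) − 1] = 84.68 / 69.93 = 1.211 mg/L.

S ≈ 1.21 mg/L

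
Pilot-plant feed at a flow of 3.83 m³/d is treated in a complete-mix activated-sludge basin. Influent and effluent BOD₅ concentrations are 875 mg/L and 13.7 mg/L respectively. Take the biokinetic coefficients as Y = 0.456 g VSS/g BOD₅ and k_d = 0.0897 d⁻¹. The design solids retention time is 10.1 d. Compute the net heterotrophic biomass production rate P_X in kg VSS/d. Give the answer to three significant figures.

Observed yield with endogenous decay: Y_obs = Y / (1 + k_d·θ_c) = 0.456 / (1 + 0.0897 × 10.1) = 0.456 / 1.906 = 0.2392 g VSS/g BOD₅.
Mass of BOD₅ removed per day: Q(S₀ − S) = 3.83 × 861.3 g/m³ = 3.299 kg/d.
Net biomass production P_X = Y_obs × Q·(S₀ − S) = 0.2392 × 3.299 = 0.7892 kg VSS/d.

P_X ≈ 0.789 kg VSS/d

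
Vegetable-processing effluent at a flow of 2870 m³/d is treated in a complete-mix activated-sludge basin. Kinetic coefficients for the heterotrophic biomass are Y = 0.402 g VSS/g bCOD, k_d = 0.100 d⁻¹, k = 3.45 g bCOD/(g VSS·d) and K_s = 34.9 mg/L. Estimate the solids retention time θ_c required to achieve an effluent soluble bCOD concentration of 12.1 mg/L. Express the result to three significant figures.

From 1/θ_c = Y·k·S/(K_s + S) − k_d: Y·k·S/(K_s+S) = 0.402 × 3.45 × 12.1 / (34.9 + 12.1) = 0.3571 d⁻¹.
1/θ_c = 0.3571 − 0.100 = 0.2571 d⁻¹, so θ_c = 3.890 d.

θ_c ≈ 3.89 d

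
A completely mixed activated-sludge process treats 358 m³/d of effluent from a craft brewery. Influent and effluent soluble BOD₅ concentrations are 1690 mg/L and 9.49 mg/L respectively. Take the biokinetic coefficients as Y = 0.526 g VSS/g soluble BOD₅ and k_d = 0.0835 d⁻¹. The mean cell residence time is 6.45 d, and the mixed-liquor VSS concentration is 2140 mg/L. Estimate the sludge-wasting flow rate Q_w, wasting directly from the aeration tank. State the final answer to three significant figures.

Rearranging the biomass balance for a CMAS with decay, V = Y·Q·ΔS·θ_c / [X·(1+k_d θ_c)] = 0.526 × 358 × (1690 − 9.49) × 6.45 / [2140 × (1 + 0.0835 × 6.45)] = 2.04×10^6 / 3293 = 619.9 m³.
With mixed-liquor wasting, θ_c = V/Q_w, so Q_w = V/θ_c = 619.9/6.45 = 96.11 m³/d.

Q_w ≈ 96.1 m³/d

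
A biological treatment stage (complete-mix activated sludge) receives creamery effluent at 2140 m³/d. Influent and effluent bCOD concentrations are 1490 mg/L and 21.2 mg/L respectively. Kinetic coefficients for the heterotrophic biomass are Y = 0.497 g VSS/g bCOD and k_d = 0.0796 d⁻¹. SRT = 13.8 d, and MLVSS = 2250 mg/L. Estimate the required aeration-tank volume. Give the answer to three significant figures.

V ≈ 4570 m³

Rearranging the biomass balance for a CMAS with decay, V = Y·Q·ΔS·θ_c / [X·(1+k_d θ_c)] = 0.497 × 2140 × (1490 − 21.2) × 13.8 / [2250 × (1 + 0.0796 × 13.8)] = 2.16×10^7 / 4722 = 4566 m³.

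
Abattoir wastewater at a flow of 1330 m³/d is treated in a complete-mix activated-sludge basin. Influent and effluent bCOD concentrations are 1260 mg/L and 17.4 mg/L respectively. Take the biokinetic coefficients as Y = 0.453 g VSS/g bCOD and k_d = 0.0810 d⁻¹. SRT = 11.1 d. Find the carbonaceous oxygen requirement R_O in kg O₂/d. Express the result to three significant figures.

R_O ≈ 1090 kg O₂/d

Correct the yield for decay: Y_obs = Y/(1 + k_d θ_c) = 0.453 / (1 + 0.0810 × 11.1) = 0.453 / 1.899 = 0.2385.
Substrate removed = Q·(S₀ − S) = 1330 m³/d × (1260 − 17.4) g/m³ = 1.65×10^6 g/d = 1653 kg/d.
Biomass synthesised: P_X = Y_obs × 1653 = 394.2 kg VSS/d.
Carbonaceous O₂ demand = substrate oxidised − cell-mass equivalent = 1653 − 1.42 × 394.2 = 1093 kg O₂/d.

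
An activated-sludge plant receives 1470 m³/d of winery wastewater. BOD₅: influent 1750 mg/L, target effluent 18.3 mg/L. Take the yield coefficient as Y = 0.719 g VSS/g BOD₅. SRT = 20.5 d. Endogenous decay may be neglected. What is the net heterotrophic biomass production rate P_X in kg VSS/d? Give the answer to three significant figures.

Since k_d ≈ 0, Y_obs = Y = 0.719 g VSS/g BOD₅.
ΔS = 1750 − 18.3 = 1732 mg/L, so the substrate removal rate is 1470 × 1732/1000 = 2546 kg BOD₅/d.
P_X = Y_obs · Q(S₀ − S) = 0.7190 × 2546 = 1830 kg VSS/d.

P_X ≈ 1830 kg VSS/d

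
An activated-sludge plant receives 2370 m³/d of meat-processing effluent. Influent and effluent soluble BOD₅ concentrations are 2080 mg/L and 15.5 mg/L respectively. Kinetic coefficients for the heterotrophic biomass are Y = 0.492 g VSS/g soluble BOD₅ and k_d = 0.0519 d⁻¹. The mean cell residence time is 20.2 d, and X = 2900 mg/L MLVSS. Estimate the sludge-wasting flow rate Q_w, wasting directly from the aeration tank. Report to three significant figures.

Q_w ≈ 405 m³/d

From the SRT design equation V = Y Q (S₀−S) θ_c / [X (1 + k_d θ_c)] = 0.492 × 2370 × (2080 − 15.5) × 20.2 / [2900 × (1 + 0.0519 × 20.2)] = 4.86×10^7 / 5940 = 8186 m³.
With mixed-liquor wasting, θ_c = V/Q_w, so Q_w = V/θ_c = 8186/20.2 = 405.2 m³/d.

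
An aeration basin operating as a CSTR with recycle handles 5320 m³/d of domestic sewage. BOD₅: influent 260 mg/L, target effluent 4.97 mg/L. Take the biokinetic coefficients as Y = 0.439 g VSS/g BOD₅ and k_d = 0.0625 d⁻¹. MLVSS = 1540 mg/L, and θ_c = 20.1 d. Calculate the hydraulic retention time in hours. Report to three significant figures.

τ ≈ 15.5 h

From the SRT design equation V = Y Q (S₀−S) θ_c / [X (1 + k_d θ_c)] = 0.439 × 5320 × (260 − 4.97) × 20.1 / [1540 × (1 + 0.0625 × 20.1)] = 1.2×10^7 / 3475 = 3446 m³.
τ = V/Q = 3446/5320 = 0.6477 d, or 15.54 h.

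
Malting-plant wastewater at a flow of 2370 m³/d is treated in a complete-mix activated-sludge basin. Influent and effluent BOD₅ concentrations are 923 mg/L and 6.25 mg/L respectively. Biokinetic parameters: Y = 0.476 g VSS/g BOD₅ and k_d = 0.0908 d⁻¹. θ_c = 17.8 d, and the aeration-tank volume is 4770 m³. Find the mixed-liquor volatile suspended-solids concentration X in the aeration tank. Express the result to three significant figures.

From V·X·(1 + k_d·θ_c) = Y·Q·(S₀ − S)·θ_c: X = 0.476 × 2370 × (923 − 6.25) × 17.8 / [4770 × (1 + 0.0908 × 17.8)] = 1475 mg/L.

X ≈ 1480 mg/L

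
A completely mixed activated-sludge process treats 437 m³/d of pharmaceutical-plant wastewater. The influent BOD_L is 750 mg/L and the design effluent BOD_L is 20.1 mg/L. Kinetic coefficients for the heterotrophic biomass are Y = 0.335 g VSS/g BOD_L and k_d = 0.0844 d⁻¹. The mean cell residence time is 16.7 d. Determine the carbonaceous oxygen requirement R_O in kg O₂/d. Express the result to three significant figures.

R_O ≈ 256 kg O₂/d

The observed yield is Y_obs = Y/(1 + k_d·θ_c) = 0.335 / (1 + 0.0844 × 16.7) = 0.335 / 2.409 = 0.1390 g VSS per g BOD_L removed.
Q·(S₀ − S) = 437 × (750 − 20.1) × 10⁻³ = 319.0 kg/d removed.
Biomass synthesised: P_X = Y_obs × 319.0 = 44.35 kg VSS/d.
Carbonaceous O₂ demand = substrate oxidised − cell-mass equivalent = 319.0 − 1.42 × 44.35 = 256.0 kg O₂/d.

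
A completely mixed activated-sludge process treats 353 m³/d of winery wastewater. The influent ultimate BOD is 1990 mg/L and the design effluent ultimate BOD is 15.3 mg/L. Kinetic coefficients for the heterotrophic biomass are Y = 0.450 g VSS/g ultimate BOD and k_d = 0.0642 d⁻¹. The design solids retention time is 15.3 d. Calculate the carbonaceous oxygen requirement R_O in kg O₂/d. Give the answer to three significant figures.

The observed yield is Y_obs = Y/(1 + k_d·θ_c) = 0.450 / (1 + 0.0642 × 15.3) = 0.450 / 1.982 = 0.2270 g VSS per g ultimate BOD removed.
Q·(S₀ − S) = 353 × (1990 − 15.3) × 10⁻³ = 697.1 kg/d removed.
P_X = Y_obs·Q·(S₀ − S) = 0.2270 × 697.1 = 158.2 kg VSS/d.
R_O = Q·ΔS − 1.42 P_X = 697.1 − 224.7 = 472.4 kg O₂/d.

R_O ≈ 472 kg O₂/d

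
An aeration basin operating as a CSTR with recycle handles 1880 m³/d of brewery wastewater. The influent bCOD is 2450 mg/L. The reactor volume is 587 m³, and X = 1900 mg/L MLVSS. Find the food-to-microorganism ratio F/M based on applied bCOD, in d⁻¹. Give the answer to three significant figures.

F/M = Q·S₀ / (V·X) = 1880 × 2450 / (587.0 × 1900) = 4.130 g bCOD·(g VSS·d)⁻¹.

F/M ≈ 4.13 d⁻¹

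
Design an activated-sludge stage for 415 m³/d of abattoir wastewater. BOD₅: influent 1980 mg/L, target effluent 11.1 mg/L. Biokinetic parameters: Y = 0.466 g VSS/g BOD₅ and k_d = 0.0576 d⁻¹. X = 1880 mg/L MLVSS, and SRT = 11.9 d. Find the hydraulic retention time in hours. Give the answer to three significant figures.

τ ≈ 82.7 h

From the SRT design equation V = Y Q (S₀−S) θ_c / [X (1 + k_d θ_c)] = 0.466 × 415 × (1980 − 11.1) × 11.9 / [1880 × (1 + 0.0576 × 11.9)] = 4.53×10^6 / 3169 = 1430 m³.
Hydraulic retention time τ = V/Q = 1430 / 415 = 3.446 d = 82.70 h.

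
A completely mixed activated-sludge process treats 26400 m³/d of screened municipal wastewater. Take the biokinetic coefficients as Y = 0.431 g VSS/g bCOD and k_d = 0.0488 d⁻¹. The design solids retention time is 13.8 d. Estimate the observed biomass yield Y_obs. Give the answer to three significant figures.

Y_obs ≈ 0.258 g VSS/g bCOD

Y_obs = Y / (1 + k_d θ_c) = 0.431 / (1 + 0.0488 × 13.8) = 0.431 / 1.673 = 0.2576.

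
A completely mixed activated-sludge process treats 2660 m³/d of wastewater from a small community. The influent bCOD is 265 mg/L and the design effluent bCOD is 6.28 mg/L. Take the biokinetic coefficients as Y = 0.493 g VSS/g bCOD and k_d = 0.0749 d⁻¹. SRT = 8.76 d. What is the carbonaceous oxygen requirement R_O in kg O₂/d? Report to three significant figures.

R_O ≈ 397 kg O₂/d

The observed yield is Y_obs = Y/(1 + k_d·θ_c) = 0.493 / (1 + 0.0749 × 8.76) = 0.493 / 1.656 = 0.2977 g VSS per g bCOD removed.
Substrate removed = Q·(S₀ − S) = 2660 m³/d × (265 − 6.28) g/m³ = 6.88×10^5 g/d = 688.2 kg/d.
P_X = Y_obs·Q·(S₀ − S) = 0.2977 × 688.2 = 204.9 kg VSS/d.
Carbonaceous O₂ demand = substrate oxidised − cell-mass equivalent = 688.2 − 1.42 × 204.9 = 397.3 kg O₂/d.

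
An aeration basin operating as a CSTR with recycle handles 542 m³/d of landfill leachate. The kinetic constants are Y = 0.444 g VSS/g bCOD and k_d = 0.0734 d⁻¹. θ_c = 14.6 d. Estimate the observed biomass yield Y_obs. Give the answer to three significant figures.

The observed yield is Y_obs = Y/(1 + k_d·θ_c) = 0.444 / (1 + 0.0734 × 14.6) = 0.444 / 2.072 = 0.2143 g VSS per g bCOD removed.

Y_obs ≈ 0.214 g VSS/g bCOD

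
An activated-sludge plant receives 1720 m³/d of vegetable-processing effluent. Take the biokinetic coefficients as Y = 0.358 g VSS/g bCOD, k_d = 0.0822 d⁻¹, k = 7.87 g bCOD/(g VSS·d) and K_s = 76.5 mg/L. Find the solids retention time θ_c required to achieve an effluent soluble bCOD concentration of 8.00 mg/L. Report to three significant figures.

From 1/θ_c = Y·k·S/(K_s + S) − k_d: Y·k·S/(K_s+S) = 0.358 × 7.87 × 8.00 / (76.5 + 8.00) = 0.2667 d⁻¹.
1/θ_c = 0.2667 − 0.0822 = 0.1845 d⁻¹, so θ_c = 5.419 d.

θ_c ≈ 5.42 d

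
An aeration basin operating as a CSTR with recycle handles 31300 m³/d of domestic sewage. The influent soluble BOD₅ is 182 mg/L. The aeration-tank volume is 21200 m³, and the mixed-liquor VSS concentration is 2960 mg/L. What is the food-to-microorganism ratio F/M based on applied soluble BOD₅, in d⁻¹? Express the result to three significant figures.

F/M = Q·S₀ / (V·X) = 31300 × 182 / (21200 × 2960) = 0.09078 g soluble BOD₅·(g VSS·d)⁻¹.

F/M ≈ 0.0908 d⁻¹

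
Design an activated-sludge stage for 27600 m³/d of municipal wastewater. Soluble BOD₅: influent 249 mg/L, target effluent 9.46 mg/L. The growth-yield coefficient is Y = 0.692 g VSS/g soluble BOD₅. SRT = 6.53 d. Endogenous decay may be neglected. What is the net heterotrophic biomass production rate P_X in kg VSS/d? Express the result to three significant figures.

Since k_d ≈ 0, Y_obs = Y = 0.692 g VSS/g soluble BOD₅.
ΔS = 249 − 9.46 = 239.5 mg/L, so the substrate removal rate is 27600 × 239.5/1000 = 6611 kg soluble BOD₅/d.
Net biomass production P_X = Y_obs × Q·(S₀ − S) = 0.6920 × 6611 = 4575 kg VSS/d.

P_X ≈ 4580 kg VSS/d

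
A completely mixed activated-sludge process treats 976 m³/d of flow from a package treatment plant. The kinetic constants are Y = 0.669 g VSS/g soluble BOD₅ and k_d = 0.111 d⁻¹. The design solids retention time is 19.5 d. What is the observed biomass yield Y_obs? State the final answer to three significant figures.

Observed yield with endogenous decay: Y_obs = Y / (1 + k_d·θ_c) = 0.669 / (1 + 0.111 × 19.5) = 0.669 / 3.164 = 0.2114 g VSS/g soluble BOD₅.

Y_obs ≈ 0.211 g VSS/g soluble BOD₅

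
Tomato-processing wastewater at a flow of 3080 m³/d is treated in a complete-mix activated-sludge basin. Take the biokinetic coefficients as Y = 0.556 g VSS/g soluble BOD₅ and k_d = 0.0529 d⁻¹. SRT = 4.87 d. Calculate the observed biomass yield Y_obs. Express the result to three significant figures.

Y_obs = Y / (1 + k_d θ_c) = 0.556 / (1 + 0.0529 × 4.87) = 0.556 / 1.258 = 0.4421.

Y_obs ≈ 0.442 g VSS/g soluble BOD₅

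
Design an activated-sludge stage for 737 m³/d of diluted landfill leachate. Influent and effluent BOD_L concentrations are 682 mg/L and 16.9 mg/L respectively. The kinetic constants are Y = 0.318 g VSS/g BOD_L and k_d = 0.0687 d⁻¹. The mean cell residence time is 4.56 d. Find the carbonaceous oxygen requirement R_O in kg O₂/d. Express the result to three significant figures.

R_O ≈ 322 kg O₂/d

Y_obs = Y / (1 + k_d θ_c) = 0.318 / (1 + 0.0687 × 4.56) = 0.318 / 1.313 = 0.2421.
Q·(S₀ − S) = 737 × (682 − 16.9) × 10⁻³ = 490.2 kg/d removed.
Biomass synthesised: P_X = Y_obs × 490.2 = 118.7 kg VSS/d.
R_O = Q·ΔS − 1.42 P_X = 490.2 − 168.5 = 321.6 kg O₂/d.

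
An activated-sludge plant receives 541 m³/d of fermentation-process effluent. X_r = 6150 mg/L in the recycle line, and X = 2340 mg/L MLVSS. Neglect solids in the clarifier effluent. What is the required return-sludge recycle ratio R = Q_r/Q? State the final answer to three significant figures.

R ≈ 0.614

Mass balance around the secondary clarifier (neglecting effluent solids): R = X / (X_r − X) = 2340 / (6150 − 2340) = 0.6142.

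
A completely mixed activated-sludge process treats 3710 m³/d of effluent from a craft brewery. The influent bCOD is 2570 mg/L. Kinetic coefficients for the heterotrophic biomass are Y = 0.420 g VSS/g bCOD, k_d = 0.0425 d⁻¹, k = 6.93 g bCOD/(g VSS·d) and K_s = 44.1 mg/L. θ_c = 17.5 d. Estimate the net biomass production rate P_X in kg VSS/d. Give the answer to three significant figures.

P_X ≈ 2300 kg VSS/d

For a completely mixed reactor with recycle the Lawrence–McCarty relation gives S = K_s·(1 + k_d·θ_c) / [θ_c·(Y·k − k_d) − 1] = 44.1 × (1 + 0.0425 × 17.5) / [17.5 × (0.420 × 6.93 − 0.0425) − 1] = 76.90 / 49.19 = 1.563 mg/L.
Observed yield with endogenous decay: Y_obs = Y / (1 + k_d·θ_c) = 0.420 / (1 + 0.0425 × 17.5) = 0.420 / 1.744 = 0.2409 g VSS/g bCOD.
Mass of bCOD removed per day: Q(S₀ − S) = 3710 × 2568 g/m³ = 9529 kg/d.
Net biomass production P_X = Y_obs × Q·(S₀ − S) = 0.2409 × 9529 = 2295 kg VSS/d.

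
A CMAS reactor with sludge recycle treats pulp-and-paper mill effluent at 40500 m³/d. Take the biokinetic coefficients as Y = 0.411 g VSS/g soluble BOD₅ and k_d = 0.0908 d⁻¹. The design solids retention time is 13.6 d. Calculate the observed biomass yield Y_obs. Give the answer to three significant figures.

Y_obs ≈ 0.184 g VSS/g soluble BOD₅

Observed yield with endogenous decay: Y_obs = Y / (1 + k_d·θ_c) = 0.411 / (1 + 0.0908 × 13.6) = 0.411 / 2.235 = 0.1839 g VSS/g soluble BOD₅.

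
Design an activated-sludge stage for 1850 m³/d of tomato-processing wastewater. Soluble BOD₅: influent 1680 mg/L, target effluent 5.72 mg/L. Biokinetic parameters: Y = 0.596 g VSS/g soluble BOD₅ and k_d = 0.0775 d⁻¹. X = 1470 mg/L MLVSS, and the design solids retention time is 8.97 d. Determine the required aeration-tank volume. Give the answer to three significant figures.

V ≈ 6650 m³

From the SRT design equation V = Y Q (S₀−S) θ_c / [X (1 + k_d θ_c)] = 0.596 × 1850 × (1680 − 5.72) × 8.97 / [1470 × (1 + 0.0775 × 8.97)] = 1.66×10^7 / 2492 = 6645 m³.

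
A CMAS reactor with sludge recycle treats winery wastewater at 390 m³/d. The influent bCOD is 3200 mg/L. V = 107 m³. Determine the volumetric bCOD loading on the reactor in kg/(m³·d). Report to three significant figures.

L_v ≈ 11.7 kg bCOD/(m³·d)

Applied bCOD load per unit volume = Q·S₀/V = (390 × 3200/1000)/107.0 = 11.66 kg bCOD·m⁻³·d⁻¹.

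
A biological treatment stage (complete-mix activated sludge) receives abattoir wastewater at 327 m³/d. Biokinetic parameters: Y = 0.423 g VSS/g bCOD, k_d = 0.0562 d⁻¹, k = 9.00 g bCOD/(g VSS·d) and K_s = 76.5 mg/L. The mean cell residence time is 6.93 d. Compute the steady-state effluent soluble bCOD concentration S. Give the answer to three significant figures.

S ≈ 4.25 mg/L

For a completely mixed reactor with recycle the Lawrence–McCarty relation gives S = K_s·(1 + k_d·θ_c) / [θ_c·(Y·k − k_d) − 1] = 76.5 × (1 + 0.0562 × 6.93) / [6.93 × (0.423 × 9.00 − 0.0562) − 1] = 106.3 / 24.99 = 4.253 mg/L.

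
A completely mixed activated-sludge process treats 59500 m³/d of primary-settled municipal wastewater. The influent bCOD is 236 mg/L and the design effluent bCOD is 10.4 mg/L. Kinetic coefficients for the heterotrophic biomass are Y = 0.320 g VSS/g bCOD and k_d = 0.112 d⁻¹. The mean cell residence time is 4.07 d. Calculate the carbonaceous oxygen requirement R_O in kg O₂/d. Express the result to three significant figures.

R_O ≈ 9230 kg O₂/d

The observed yield is Y_obs = Y/(1 + k_d·θ_c) = 0.320 / (1 + 0.112 × 4.07) = 0.320 / 1.456 = 0.2198 g VSS per g bCOD removed.
Mass of bCOD removed per day: Q(S₀ − S) = 59500 × 225.6 g/m³ = 13423 kg/d.
P_X = Y_obs·Q·(S₀ − S) = 0.2198 × 13423 = 2950 kg VSS/d.
R_O = Q·ΔS − 1.42 P_X = 13423 − 4190 = 9234 kg O₂/d.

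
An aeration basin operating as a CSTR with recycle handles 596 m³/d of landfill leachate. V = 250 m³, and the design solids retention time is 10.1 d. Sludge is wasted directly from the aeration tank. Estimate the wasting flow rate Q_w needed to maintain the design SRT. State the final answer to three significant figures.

With mixed-liquor wasting, θ_c = V/Q_w, so Q_w = V/θ_c = 250.0/10.1 = 24.75 m³/d.

Q_w ≈ 24.8 m³/d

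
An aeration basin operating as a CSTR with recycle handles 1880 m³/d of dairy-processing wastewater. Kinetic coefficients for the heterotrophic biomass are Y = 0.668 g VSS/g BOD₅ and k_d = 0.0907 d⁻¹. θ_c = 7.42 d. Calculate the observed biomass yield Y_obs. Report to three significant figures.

Y_obs ≈ 0.399 g VSS/g BOD₅

The observed yield is Y_obs = Y/(1 + k_d·θ_c) = 0.668 / (1 + 0.0907 × 7.42) = 0.668 / 1.673 = 0.3993 g VSS per g BOD₅ removed.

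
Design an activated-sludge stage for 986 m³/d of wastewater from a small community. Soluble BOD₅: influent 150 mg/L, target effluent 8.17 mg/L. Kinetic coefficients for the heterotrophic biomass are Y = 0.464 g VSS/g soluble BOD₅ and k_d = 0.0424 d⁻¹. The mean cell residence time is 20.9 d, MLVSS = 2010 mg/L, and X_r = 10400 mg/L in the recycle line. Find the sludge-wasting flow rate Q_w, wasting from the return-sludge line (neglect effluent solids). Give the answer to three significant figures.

Steady-state biomass mass balance: V·X·(1 + k_d·θ_c) = Y·Q·(S₀ − S)·θ_c, so V = 0.464 × 986 × (150 − 8.17) × 20.9 / [2010 × (1 + 0.0424 × 20.9)] = 1.36×10^6 / 3791 = 357.7 m³.
Q_w = (V·X)/(θ_c X_r) = 357.7 × 2010 / (20.9 × 10400) = 3.308 m³/d.

Q_w ≈ 3.31 m³/d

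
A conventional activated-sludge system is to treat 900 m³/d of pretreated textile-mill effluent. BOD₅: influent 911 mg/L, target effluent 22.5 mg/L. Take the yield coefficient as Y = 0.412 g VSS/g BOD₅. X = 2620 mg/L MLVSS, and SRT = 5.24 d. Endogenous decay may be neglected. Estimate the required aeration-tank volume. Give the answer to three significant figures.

With k_d = 0 the design equation reduces to V = Y Q (S₀−S) θ_c / X = 0.412 × 900 × (911 − 22.5) × 5.24 / 2620 = 658.9 m³.

V ≈ 659 m³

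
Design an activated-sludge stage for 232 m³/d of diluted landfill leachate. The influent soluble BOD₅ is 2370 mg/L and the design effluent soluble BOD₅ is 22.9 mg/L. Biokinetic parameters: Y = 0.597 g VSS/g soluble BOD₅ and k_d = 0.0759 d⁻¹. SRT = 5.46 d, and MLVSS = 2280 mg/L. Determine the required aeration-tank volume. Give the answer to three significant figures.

V ≈ 550 m³

From the SRT design equation V = Y Q (S₀−S) θ_c / [X (1 + k_d θ_c)] = 0.597 × 232 × (2370 − 22.9) × 5.46 / [2280 × (1 + 0.0759 × 5.46)] = 1.77×10^6 / 3225 = 550.4 m³.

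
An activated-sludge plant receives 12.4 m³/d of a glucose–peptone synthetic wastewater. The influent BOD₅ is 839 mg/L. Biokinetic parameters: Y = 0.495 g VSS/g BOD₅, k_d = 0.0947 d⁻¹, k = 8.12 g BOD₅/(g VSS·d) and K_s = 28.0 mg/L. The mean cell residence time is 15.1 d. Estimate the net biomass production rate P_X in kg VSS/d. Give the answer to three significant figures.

P_X ≈ 2.12 kg VSS/d

Effluent substrate depends only on kinetics and SRT: S = K_s(1 + k_d θ_c) / [θ_c(Yk − k_d) − 1] = 28.0 × (1 + 0.0947 × 15.1) / [15.1 × (0.495 × 8.12 − 0.0947) − 1] = 68.04 / 58.26 = 1.168 mg/L.
Y_obs = Y / (1 + k_d θ_c) = 0.495 / (1 + 0.0947 × 15.1) = 0.495 / 2.430 = 0.2037.
Substrate removed = Q·(S₀ − S) = 12.4 m³/d × (839 − 1.17) g/m³ = 1.04×10^4 g/d = 10.39 kg/d.
Biomass produced: P_X = Y_obs·Q·ΔS = 0.2037 × 10.39 ≈ 2.116 kg VSS/d.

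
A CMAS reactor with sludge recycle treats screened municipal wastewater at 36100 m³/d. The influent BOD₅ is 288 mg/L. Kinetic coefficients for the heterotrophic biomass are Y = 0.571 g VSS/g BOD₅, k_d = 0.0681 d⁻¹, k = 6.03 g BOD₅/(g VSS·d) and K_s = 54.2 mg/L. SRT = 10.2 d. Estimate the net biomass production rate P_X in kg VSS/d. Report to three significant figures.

P_X ≈ 3470 kg VSS/d

Effluent substrate depends only on kinetics and SRT: S = K_s(1 + k_d θ_c) / [θ_c(Yk − k_d) − 1] = 54.2 × (1 + 0.0681 × 10.2) / [10.2 × (0.571 × 6.03 − 0.0681) − 1] = 91.85 / 33.43 = 2.748 mg/L.
Correct the yield for decay: Y_obs = Y/(1 + k_d θ_c) = 0.571 / (1 + 0.0681 × 10.2) = 0.571 / 1.695 = 0.3369.
Substrate removed = Q·(S₀ − S) = 36100 m³/d × (288 − 2.75) g/m³ = 1.03×10^7 g/d = 10298 kg/d.
Net biomass production P_X = Y_obs × Q·(S₀ − S) = 0.3369 × 10298 = 3470 kg VSS/d.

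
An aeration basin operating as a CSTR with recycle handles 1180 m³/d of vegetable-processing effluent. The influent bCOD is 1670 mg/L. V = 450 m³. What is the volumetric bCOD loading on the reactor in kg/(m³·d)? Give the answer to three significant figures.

L_v ≈ 4.38 kg bCOD/(m³·d)

Volumetric loading L_v = Q·S₀ / V = 1180 × 1670 g/m³ / 450.0 m³ = 4379 g/(m³·d) = 4.379 kg bCOD/(m³·d).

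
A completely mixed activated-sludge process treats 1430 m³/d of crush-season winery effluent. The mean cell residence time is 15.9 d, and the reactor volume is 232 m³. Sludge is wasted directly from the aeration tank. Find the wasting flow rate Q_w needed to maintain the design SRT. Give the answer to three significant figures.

Wasting from the aeration tank: Q_w = V / θ_c = 232.0 / 15.9 = 14.59 m³/d.

Q_w ≈ 14.6 m³/d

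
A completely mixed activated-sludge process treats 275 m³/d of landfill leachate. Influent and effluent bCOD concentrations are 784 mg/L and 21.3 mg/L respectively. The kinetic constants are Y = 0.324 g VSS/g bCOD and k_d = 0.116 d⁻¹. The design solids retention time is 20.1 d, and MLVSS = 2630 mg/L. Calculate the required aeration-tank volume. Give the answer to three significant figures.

V ≈ 156 m³

Rearranging the biomass balance for a CMAS with decay, V = Y·Q·ΔS·θ_c / [X·(1+k_d θ_c)] = 0.324 × 275 × (784 − 21.3) × 20.1 / [2630 × (1 + 0.116 × 20.1)] = 1.37×10^6 / 8762 = 155.9 m³.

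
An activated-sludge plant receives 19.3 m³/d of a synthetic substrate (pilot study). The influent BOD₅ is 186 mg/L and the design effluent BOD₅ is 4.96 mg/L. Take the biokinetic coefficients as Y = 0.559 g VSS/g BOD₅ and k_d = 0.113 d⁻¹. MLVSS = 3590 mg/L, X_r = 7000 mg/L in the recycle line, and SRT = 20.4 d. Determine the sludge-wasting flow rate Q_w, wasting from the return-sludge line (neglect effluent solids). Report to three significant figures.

Q_w ≈ 0.0844 m³/d

From the SRT design equation V = Y Q (S₀−S) θ_c / [X (1 + k_d θ_c)] = 0.559 × 19.3 × (186 − 4.96) × 20.4 / [3590 × (1 + 0.113 × 20.4)] = 3.98×10^4 / 11866 = 3.358 m³.
Wasting from the return line (neglecting effluent solids): Q_w = V·X / (θ_c·X_r) = 3.358 × 3590 / (20.4 × 7000) = 0.08442 m³/d.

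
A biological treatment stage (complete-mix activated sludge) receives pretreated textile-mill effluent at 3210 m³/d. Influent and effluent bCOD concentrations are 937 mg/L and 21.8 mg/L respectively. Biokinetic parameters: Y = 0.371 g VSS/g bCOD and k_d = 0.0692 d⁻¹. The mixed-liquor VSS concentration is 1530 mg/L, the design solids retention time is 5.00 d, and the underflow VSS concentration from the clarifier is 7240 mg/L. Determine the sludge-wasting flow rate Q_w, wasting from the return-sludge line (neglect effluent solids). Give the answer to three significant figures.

Rearranging the biomass balance for a CMAS with decay, V = Y·Q·ΔS·θ_c / [X·(1+k_d θ_c)] = 0.371 × 3210 × (937 − 21.8) × 5.00 / [1530 × (1 + 0.0692 × 5.00)] = 5.45×10^6 / 2059 = 2646 m³.
θ_c = V·X/(Q_w·X_r) when wasting from the recycle, so Q_w = V·X/(θ_c·X_r) = 2646 × 1530 / (5.00 × 7240) = 111.8 m³/d.

Q_w ≈ 112 m³/d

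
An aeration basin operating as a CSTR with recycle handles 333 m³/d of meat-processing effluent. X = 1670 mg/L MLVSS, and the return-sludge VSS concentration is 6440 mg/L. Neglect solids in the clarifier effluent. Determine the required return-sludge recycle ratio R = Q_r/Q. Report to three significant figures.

R ≈ 0.350

Mass balance around the secondary clarifier (neglecting effluent solids): R = X / (X_r − X) = 1670 / (6440 − 1670) = 0.3501.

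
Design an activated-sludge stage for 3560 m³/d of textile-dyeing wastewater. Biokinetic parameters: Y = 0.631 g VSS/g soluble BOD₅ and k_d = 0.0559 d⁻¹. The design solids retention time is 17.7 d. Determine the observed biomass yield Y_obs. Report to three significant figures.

Correct the yield for decay: Y_obs = Y/(1 + k_d θ_c) = 0.631 / (1 + 0.0559 × 17.7) = 0.631 / 1.989 = 0.3172.

Y_obs ≈ 0.317 g VSS/g soluble BOD₅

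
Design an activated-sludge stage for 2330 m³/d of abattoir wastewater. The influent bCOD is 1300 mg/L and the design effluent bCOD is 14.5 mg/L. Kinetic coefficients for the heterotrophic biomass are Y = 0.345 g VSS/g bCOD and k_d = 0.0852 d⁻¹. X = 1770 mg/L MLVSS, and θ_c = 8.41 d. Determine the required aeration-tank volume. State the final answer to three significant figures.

From the SRT design equation V = Y Q (S₀−S) θ_c / [X (1 + k_d θ_c)] = 0.345 × 2330 × (1300 − 14.5) × 8.41 / [1770 × (1 + 0.0852 × 8.41)] = 8.69×10^6 / 3038 = 2860 m³.

V ≈ 2860 m³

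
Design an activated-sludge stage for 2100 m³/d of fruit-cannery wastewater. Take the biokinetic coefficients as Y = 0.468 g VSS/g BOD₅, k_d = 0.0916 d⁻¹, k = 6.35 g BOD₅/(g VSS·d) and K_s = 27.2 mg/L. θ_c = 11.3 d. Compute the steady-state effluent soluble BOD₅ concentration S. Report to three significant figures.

Effluent substrate depends only on kinetics and SRT: S = K_s(1 + k_d θ_c) / [θ_c(Yk − k_d) − 1] = 27.2 × (1 + 0.0916 × 11.3) / [11.3 × (0.468 × 6.35 − 0.0916) − 1] = 55.35 / 31.55 = 1.755 mg/L.

S ≈ 1.75 mg/L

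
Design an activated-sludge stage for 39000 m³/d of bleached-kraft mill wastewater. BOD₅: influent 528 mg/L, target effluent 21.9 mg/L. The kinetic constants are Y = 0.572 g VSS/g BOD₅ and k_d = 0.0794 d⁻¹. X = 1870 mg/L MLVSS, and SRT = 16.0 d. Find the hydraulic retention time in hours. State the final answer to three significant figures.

From the SRT design equation V = Y Q (S₀−S) θ_c / [X (1 + k_d θ_c)] = 0.572 × 39000 × (528 − 21.9) × 16.0 / [1870 × (1 + 0.0794 × 16.0)] = 1.81×10^8 / 4246 = 42547 m³.
Hydraulic retention time τ = V/Q = 42547 / 39000 = 1.091 d = 26.18 h.

τ ≈ 26.2 h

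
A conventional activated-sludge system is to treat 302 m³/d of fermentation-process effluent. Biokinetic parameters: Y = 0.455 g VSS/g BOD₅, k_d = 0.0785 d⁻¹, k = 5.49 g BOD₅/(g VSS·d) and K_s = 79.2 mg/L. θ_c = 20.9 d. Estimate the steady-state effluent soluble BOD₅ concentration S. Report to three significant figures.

S ≈ 4.22 mg/L

Effluent substrate depends only on kinetics and SRT: S = K_s(1 + k_d θ_c) / [θ_c(Yk − k_d) − 1] = 79.2 × (1 + 0.0785 × 20.9) / [20.9 × (0.455 × 5.49 − 0.0785) − 1] = 209.1 / 49.57 = 4.219 mg/L.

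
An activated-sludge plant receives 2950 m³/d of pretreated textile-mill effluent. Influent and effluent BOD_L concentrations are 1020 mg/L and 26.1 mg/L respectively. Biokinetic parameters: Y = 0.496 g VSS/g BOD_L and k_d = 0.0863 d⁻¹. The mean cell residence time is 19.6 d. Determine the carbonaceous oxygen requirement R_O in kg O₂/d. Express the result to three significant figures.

R_O ≈ 2160 kg O₂/d

Observed yield with endogenous decay: Y_obs = Y / (1 + k_d·θ_c) = 0.496 / (1 + 0.0863 × 19.6) = 0.496 / 2.691 = 0.1843 g VSS/g BOD_L.
Substrate removed = Q·(S₀ − S) = 2950 m³/d × (1020 − 26.1) g/m³ = 2.93×10^6 g/d = 2932 kg/d.
P_X = Y_obs·Q·(S₀ − S) = 0.1843 × 2932 = 540.3 kg VSS/d.
R_O = Q·(S₀ − S) − 1.42·P_X = 2932 − 1.42 × 540.3 = 2165 kg O₂/d.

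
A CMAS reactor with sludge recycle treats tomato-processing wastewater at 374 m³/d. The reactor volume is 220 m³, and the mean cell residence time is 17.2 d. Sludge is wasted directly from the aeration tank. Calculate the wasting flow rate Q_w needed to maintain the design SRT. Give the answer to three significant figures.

With mixed-liquor wasting, θ_c = V/Q_w, so Q_w = V/θ_c = 220.0/17.2 = 12.79 m³/d.

Q_w ≈ 12.8 m³/d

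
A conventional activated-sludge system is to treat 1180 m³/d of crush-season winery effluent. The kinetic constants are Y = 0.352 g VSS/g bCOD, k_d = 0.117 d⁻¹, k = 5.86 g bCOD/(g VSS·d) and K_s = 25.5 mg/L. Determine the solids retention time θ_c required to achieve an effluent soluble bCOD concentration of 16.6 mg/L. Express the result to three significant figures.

At the target effluent, Y k S/(K_s+S) = 0.352×5.86×16.6/42.10 = 0.8133 d⁻¹.
1/θ_c = 0.8133 − 0.117 = 0.6963 d⁻¹, so θ_c = 1.436 d.

θ_c ≈ 1.44 d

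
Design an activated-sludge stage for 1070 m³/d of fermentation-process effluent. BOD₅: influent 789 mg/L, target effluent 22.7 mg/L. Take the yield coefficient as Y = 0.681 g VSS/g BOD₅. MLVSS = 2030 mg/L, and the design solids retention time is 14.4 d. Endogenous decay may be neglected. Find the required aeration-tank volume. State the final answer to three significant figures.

Biomass mass balance (decay neglected): V·X = Y·Q·(S₀ − S)·θ_c, so V = 0.681 × 1070 × (789 − 22.7) × 14.4 / 2030 = 3961 m³.

V ≈ 3960 m³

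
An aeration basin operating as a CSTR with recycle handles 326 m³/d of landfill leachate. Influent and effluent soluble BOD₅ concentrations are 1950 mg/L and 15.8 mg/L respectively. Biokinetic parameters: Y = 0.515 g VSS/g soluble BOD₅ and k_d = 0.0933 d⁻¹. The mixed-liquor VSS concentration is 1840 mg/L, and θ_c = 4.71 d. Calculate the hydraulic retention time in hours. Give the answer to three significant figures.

From the SRT design equation V = Y Q (S₀−S) θ_c / [X (1 + k_d θ_c)] = 0.515 × 326 × (1950 − 15.8) × 4.71 / [1840 × (1 + 0.0933 × 4.71)] = 1.53×10^6 / 2649 = 577.5 m³.
HRT = V/Q = 577.5 m³ / 326 m³·d⁻¹ = 1.771 d × 24 = 42.51 h.

τ ≈ 42.5 h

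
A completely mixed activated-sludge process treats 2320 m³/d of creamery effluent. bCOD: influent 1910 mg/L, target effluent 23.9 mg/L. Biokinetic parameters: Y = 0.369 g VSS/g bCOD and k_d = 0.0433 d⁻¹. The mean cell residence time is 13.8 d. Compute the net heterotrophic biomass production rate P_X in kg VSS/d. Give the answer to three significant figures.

P_X ≈ 1010 kg VSS/d

The observed yield is Y_obs = Y/(1 + k_d·θ_c) = 0.369 / (1 + 0.0433 × 13.8) = 0.369 / 1.598 = 0.2310 g VSS per g bCOD removed.
Q·(S₀ − S) = 2320 × (1910 − 23.9) × 10⁻³ = 4376 kg/d removed.
Net biomass production P_X = Y_obs × Q·(S₀ − S) = 0.2310 × 4376 = 1011 kg VSS/d.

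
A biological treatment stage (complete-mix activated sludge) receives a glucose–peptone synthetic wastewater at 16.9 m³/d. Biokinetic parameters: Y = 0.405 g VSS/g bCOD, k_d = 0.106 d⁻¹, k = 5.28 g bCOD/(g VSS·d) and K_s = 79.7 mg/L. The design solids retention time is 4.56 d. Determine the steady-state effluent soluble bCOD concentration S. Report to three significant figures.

Effluent substrate depends only on kinetics and SRT: S = K_s(1 + k_d θ_c) / [θ_c(Yk − k_d) − 1] = 79.7 × (1 + 0.106 × 4.56) / [4.56 × (0.405 × 5.28 − 0.106) − 1] = 118.2 / 8.268 = 14.30 mg/L.

S ≈ 14.3 mg/L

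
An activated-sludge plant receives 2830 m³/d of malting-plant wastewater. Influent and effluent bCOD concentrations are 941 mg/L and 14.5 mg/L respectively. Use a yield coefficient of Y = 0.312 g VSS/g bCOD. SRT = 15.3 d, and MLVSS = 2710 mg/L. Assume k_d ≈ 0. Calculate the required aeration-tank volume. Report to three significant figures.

V·X = Y·Q·ΔS·θ_c gives V = 0.312 × 2830 × (941 − 14.5) × 15.3 / 2710 = 4619 m³.

V ≈ 4620 m³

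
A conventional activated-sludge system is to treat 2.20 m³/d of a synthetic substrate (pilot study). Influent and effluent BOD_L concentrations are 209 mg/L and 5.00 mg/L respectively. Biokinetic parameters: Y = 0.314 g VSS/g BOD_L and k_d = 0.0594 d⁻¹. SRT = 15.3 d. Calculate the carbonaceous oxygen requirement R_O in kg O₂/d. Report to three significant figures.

R_O ≈ 0.344 kg O₂/d

Y_obs = Y / (1 + k_d θ_c) = 0.314 / (1 + 0.0594 × 15.3) = 0.314 / 1.909 = 0.1645.
Substrate removed = Q·(S₀ − S) = 2.20 m³/d × (209 − 5.00) g/m³ = 4.49×10^2 g/d = 0.4488 kg/d.
P_X = Y_obs·Q·(S₀ − S) = 0.1645 × 0.4488 = 0.07383 kg VSS/d.
R_O = Q·ΔS − 1.42 P_X = 0.4488 − 0.1048 = 0.3440 kg O₂/d.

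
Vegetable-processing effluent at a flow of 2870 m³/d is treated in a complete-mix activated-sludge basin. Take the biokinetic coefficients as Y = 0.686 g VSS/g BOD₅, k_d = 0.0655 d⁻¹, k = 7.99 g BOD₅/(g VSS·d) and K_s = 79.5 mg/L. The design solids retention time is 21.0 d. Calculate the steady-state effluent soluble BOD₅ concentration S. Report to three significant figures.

Effluent substrate depends only on kinetics and SRT: S = K_s(1 + k_d θ_c) / [θ_c(Yk − k_d) − 1] = 79.5 × (1 + 0.0655 × 21.0) / [21.0 × (0.686 × 7.99 − 0.0655) − 1] = 188.9 / 112.7 = 1.675 mg/L.

S ≈ 1.68 mg/L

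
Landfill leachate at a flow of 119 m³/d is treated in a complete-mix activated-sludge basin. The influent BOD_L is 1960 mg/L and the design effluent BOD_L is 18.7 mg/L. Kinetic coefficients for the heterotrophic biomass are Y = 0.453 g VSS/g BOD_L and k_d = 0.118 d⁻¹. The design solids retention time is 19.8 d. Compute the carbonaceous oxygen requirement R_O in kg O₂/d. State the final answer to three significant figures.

R_O ≈ 186 kg O₂/d

Y_obs = Y / (1 + k_d θ_c) = 0.453 / (1 + 0.118 × 19.8) = 0.453 / 3.336 = 0.1358.
Q·(S₀ − S) = 119 × (1960 − 18.7) × 10⁻³ = 231.0 kg/d removed.
Biomass synthesised: P_X = Y_obs × 231.0 = 31.37 kg VSS/d.
R_O = Q·(S₀ − S) − 1.42·P_X = 231.0 − 1.42 × 31.37 = 186.5 kg O₂/d.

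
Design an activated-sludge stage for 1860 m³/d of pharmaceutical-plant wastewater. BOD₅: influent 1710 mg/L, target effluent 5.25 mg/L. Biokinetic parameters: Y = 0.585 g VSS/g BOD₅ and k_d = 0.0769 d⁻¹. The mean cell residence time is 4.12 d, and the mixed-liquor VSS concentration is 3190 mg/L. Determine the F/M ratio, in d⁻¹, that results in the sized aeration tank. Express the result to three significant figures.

F/M ≈ 0.548 d⁻¹

Steady-state biomass mass balance: V·X·(1 + k_d·θ_c) = Y·Q·(S₀ − S)·θ_c, so V = 0.585 × 1860 × (1710 − 5.25) × 4.12 / [3190 × (1 + 0.0769 × 4.12)] = 7.64×10^6 / 4201 = 1819 m³.
F/M = Q·S₀ / (V·X) = 1860 × 1710 / (1819 × 3190) = 0.5480 g BOD₅·(g VSS·d)⁻¹.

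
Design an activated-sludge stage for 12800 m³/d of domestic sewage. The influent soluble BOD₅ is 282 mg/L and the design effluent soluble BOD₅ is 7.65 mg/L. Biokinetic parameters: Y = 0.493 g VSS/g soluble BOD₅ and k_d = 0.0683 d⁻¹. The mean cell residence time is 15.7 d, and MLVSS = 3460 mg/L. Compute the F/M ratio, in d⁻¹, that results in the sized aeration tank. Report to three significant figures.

F/M ≈ 0.275 d⁻¹

Steady-state biomass mass balance: V·X·(1 + k_d·θ_c) = Y·Q·(S₀ − S)·θ_c, so V = 0.493 × 12800 × (282 − 7.65) × 15.7 / [3460 × (1 + 0.0683 × 15.7)] = 2.72×10^7 / 7170 = 3791 m³.
F/M = Q·S₀ / (V·X) = 12800 × 282 / (3791 × 3460) = 0.2752 g soluble BOD₅·(g VSS·d)⁻¹.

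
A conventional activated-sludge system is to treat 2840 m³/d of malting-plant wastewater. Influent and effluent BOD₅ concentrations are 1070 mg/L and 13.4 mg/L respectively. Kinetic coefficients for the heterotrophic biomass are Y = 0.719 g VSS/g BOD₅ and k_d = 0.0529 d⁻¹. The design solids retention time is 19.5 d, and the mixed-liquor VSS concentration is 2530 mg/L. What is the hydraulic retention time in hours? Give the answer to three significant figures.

τ ≈ 69.2 h

Steady-state biomass mass balance: V·X·(1 + k_d·θ_c) = Y·Q·(S₀ − S)·θ_c, so V = 0.719 × 2840 × (1070 − 13.4) × 19.5 / [2530 × (1 + 0.0529 × 19.5)] = 4.21×10^7 / 5140 = 8185 m³.
Hydraulic retention time τ = V/Q = 8185 / 2840 = 2.882 d = 69.17 h.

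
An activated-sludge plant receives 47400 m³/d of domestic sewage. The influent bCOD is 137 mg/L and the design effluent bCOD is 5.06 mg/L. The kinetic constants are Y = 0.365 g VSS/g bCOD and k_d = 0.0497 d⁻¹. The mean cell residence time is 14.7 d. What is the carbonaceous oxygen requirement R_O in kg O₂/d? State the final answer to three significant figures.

R_O ≈ 4380 kg O₂/d

The observed yield is Y_obs = Y/(1 + k_d·θ_c) = 0.365 / (1 + 0.0497 × 14.7) = 0.365 / 1.731 = 0.2109 g VSS per g bCOD removed.
Substrate removed = Q·(S₀ − S) = 47400 m³/d × (137 − 5.06) g/m³ = 6.25×10^6 g/d = 6254 kg/d.
Biomass synthesised: P_X = Y_obs × 6254 = 1319 kg VSS/d.
R_O = Q·(S₀ − S) − 1.42·P_X = 6254 − 1.42 × 1319 = 4381 kg O₂/d.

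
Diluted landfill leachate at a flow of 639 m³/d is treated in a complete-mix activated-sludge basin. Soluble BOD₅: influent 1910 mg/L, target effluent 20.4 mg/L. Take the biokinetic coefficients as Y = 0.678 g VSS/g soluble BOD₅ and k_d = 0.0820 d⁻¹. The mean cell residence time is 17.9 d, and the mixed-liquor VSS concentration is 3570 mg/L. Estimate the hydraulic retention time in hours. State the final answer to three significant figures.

τ ≈ 62.5 h

Steady-state biomass mass balance: V·X·(1 + k_d·θ_c) = Y·Q·(S₀ − S)·θ_c, so V = 0.678 × 639 × (1910 − 20.4) × 17.9 / [3570 × (1 + 0.0820 × 17.9)] = 1.47×10^7 / 8810 = 1663 m³.
Hydraulic retention time τ = V/Q = 1663 / 639 = 2.603 d = 62.47 h.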